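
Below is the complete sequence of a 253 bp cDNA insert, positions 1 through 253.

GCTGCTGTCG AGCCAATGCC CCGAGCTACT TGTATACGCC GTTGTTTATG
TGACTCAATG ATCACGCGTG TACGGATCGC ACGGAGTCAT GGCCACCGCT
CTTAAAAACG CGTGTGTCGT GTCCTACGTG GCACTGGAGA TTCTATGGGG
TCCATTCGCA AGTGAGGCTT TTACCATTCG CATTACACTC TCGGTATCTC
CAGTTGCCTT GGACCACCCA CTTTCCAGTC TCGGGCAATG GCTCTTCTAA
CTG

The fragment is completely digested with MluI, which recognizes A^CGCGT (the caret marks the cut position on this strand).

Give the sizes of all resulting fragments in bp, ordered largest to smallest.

MluI sites (ACGCGT) start at positions 64, 108.
MluI cuts after the first base of each site, so after positions 64, 108.
Linear molecule, 2 cuts → 3 fragments:
  1–64 → 64 bp
  65–108 → 44 bp
  109–253 → 145 bp
Sorted largest to smallest: 145, 64, 44 bp.

145, 64, 44 bp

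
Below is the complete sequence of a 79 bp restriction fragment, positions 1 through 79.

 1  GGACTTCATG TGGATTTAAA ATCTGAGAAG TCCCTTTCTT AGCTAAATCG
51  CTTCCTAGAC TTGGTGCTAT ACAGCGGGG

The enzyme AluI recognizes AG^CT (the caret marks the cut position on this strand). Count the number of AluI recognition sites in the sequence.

1

AGCT occurs starting at position 41.
AluI cuts at 1 site.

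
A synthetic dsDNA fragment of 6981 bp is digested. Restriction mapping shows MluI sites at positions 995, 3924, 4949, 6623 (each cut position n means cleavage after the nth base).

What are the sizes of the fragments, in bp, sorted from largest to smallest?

Linear molecule, 4 cuts → 5 fragments:
  995 − 0 = 995 bp
  3924 − 995 = 2929 bp
  4949 − 3924 = 1025 bp
  6623 − 4949 = 1674 bp
  6981 − 6623 = 358 bp
Sorted largest to smallest: 2929, 1674, 1025, 995, 358 bp.

2929, 1674, 1025, 995, 358 bp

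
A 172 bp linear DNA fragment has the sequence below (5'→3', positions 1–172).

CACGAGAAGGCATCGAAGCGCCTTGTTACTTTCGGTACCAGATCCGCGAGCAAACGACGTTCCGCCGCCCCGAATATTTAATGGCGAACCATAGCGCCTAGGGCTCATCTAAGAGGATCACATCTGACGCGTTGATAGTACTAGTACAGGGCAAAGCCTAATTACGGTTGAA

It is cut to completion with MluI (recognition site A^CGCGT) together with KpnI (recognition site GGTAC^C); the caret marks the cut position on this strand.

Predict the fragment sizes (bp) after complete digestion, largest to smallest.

89, 45, 38 bp

The MluI site (ACGCGT) starts at position 127.
MluI cuts after the first base of each site, so after position 127.
The KpnI site (GGTACC) starts at position 34.
KpnI cuts after base 5 of each site (before the last base), so after position 38.
Combined cut positions: 38, 127.
Linear molecule, 2 cuts → 3 fragments:
  1–38 → 38 bp
  39–127 → 89 bp
  128–172 → 45 bp
Sorted largest to smallest: 89, 45, 38 bp.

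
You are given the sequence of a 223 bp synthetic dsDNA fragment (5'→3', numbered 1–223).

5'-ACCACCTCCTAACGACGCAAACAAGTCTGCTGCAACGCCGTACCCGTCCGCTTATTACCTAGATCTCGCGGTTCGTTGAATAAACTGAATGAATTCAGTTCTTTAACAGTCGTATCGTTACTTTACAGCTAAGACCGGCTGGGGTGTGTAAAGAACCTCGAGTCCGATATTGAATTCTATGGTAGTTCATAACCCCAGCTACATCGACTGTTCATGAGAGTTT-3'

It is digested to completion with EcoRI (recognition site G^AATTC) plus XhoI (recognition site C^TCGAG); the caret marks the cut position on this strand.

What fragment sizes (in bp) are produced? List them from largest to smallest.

91, 66, 51, 15 bp

EcoRI sites (GAATTC) start at positions 91, 172.
EcoRI cuts after the first base of each site, so after positions 91, 172.
The XhoI site (CTCGAG) starts at position 157.
XhoI cuts after the first base of each site, so after position 157.
Combined cut positions: 91, 157, 172.
Linear molecule, 3 cuts → 4 fragments:
  1–91 → 91 bp
  92–157 → 66 bp
  158–172 → 15 bp
  173–223 → 51 bp
Sorted largest to smallest: 91, 66, 51, 15 bp.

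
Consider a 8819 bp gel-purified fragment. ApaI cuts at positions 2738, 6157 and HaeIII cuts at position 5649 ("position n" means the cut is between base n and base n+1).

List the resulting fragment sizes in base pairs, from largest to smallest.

2911, 2738, 2662, 508 bp

Combined cut positions (sorted): 2738, 5649, 6157.
Linear molecule, 3 cuts → 4 fragments:
  2738 − 0 = 2738 bp
  5649 − 2738 = 2911 bp
  6157 − 5649 = 508 bp
  8819 − 6157 = 2662 bp
Sorted largest to smallest: 2911, 2738, 2662, 508 bp.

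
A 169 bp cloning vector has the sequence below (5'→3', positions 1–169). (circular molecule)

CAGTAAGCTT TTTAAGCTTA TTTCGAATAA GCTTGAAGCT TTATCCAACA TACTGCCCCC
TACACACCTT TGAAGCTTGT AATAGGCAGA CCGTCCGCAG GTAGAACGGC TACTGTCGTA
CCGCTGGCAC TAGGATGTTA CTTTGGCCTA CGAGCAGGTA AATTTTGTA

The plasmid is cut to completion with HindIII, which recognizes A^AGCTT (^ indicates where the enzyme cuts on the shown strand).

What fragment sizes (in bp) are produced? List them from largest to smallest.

HindIII sites (AAGCTT) start at positions 5, 14, 29, 36, 73.
HindIII cuts after the first base of each site, so after positions 5, 14, 29, 36, 73.
Circular molecule, 5 cuts → 5 fragments:
  6–14 → 9 bp
  15–29 → 15 bp
  30–36 → 7 bp
  37–73 → 37 bp
  74–169 then 1–5 → 96 + 5 = 101 bp
Sorted largest to smallest: 101, 37, 15, 9, 7 bp.

101, 37, 15, 9, 7 bp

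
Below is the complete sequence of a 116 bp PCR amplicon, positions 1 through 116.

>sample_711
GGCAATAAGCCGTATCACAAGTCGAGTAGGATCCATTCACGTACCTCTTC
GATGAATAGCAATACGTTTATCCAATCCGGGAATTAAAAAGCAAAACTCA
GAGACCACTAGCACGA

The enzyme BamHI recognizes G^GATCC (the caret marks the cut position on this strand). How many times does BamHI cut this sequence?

GGATCC occurs starting at position 29.
BamHI cuts at 1 site.

1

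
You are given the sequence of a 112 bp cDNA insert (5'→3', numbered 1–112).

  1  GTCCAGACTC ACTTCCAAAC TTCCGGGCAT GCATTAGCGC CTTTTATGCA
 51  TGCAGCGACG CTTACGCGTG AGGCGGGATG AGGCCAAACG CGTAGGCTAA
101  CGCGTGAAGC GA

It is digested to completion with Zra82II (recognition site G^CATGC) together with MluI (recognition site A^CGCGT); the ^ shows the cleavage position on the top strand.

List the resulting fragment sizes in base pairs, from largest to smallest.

Zra82II sites (GCATGC) start at positions 27, 48.
Zra82II cuts after the first base of each site, so after positions 27, 48.
MluI sites (ACGCGT) start at positions 64, 88, 100.
MluI cuts after the first base of each site, so after positions 64, 88, 100.
Combined cut positions: 27, 48, 64, 88, 100.
Linear molecule, 5 cuts → 6 fragments:
  1–27 → 27 bp
  28–48 → 21 bp
  49–64 → 16 bp
  65–88 → 24 bp
  89–100 → 12 bp
  101–112 → 12 bp
Sorted largest to smallest: 27, 24, 21, 16, 12, 12 bp.

27, 24, 21, 16, 12, 12 bp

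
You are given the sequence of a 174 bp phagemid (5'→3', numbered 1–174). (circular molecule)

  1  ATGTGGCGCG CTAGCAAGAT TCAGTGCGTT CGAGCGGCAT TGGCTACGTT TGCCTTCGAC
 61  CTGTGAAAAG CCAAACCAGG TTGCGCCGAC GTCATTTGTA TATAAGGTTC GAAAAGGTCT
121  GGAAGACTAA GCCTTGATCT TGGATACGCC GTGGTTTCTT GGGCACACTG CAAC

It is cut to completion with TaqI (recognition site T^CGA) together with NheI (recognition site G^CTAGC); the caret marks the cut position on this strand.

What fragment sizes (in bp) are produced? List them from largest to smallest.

75, 53, 26, 20 bp

TaqI sites (TCGA) start at positions 30, 56, 109.
TaqI cuts after the first base of each site, so after positions 30, 56, 109.
The NheI site (GCTAGC) starts at position 10.
NheI cuts after the first base of each site, so after position 10.
Combined cut positions: 10, 30, 56, 109.
Circular molecule, 4 cuts → 4 fragments:
  11–30 → 20 bp
  31–56 → 26 bp
  57–109 → 53 bp
  110–174 then 1–10 → 65 + 10 = 75 bp
Sorted largest to smallest: 75, 53, 26, 20 bp.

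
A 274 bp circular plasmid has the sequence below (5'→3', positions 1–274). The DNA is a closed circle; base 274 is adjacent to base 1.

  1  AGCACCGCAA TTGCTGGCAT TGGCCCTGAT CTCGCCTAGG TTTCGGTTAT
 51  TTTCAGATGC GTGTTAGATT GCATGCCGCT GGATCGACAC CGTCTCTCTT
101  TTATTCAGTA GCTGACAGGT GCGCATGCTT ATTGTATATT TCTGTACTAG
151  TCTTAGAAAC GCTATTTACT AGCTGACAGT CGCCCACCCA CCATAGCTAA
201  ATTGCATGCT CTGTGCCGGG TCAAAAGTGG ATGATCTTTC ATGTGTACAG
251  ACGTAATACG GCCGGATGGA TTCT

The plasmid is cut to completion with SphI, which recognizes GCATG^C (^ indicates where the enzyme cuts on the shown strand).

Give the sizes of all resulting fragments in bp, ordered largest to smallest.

SphI sites (GCATGC) start at positions 71, 123, 204.
SphI cuts after base 5 of each site (before the last base), so after positions 75, 127, 208.
Circular molecule, 3 cuts → 3 fragments:
  76–127 → 52 bp
  128–208 → 81 bp
  209–274 then 1–75 → 66 + 75 = 141 bp
Sorted largest to smallest: 141, 81, 52 bp.

141, 81, 52 bp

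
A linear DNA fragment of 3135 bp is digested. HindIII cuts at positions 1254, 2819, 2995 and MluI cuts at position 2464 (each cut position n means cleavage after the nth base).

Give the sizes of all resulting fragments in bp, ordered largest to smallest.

Combined cut positions (sorted): 1254, 2464, 2819, 2995.
Linear molecule, 4 cuts → 5 fragments:
  1254 − 0 = 1254 bp
  2464 − 1254 = 1210 bp
  2819 − 2464 = 355 bp
  2995 − 2819 = 176 bp
  3135 − 2995 = 140 bp
Sorted largest to smallest: 1254, 1210, 355, 176, 140 bp.

1254, 1210, 355, 176, 140 bp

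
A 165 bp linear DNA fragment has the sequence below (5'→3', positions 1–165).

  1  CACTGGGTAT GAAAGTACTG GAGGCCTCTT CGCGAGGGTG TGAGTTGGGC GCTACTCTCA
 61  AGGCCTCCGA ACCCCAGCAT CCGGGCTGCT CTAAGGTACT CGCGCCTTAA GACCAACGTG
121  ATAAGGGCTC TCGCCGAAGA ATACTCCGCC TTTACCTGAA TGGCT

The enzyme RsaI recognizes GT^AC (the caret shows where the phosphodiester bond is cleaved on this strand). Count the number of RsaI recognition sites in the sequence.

2

GTAC occurs starting at positions 15, 96.
RsaI cuts at 2 sites.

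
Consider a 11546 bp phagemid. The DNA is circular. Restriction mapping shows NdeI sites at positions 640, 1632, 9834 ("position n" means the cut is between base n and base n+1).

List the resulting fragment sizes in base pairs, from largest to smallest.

Circular molecule, 3 cuts → 3 fragments:
  1632 − 640 = 992 bp
  9834 − 1632 = 8202 bp
  wrap: 11546 − 9834 + 640 = 2352 bp
Sorted largest to smallest: 8202, 2352, 992 bp.

8202, 2352, 992 bp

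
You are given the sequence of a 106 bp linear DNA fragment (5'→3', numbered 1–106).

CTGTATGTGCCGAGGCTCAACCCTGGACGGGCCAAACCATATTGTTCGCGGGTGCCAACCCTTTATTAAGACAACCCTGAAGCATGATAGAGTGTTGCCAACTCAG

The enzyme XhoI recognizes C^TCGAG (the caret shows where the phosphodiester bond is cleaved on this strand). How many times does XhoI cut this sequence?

No occurrence of CTCGAG is present in the sequence.
XhoI does not cut: 0 sites.

0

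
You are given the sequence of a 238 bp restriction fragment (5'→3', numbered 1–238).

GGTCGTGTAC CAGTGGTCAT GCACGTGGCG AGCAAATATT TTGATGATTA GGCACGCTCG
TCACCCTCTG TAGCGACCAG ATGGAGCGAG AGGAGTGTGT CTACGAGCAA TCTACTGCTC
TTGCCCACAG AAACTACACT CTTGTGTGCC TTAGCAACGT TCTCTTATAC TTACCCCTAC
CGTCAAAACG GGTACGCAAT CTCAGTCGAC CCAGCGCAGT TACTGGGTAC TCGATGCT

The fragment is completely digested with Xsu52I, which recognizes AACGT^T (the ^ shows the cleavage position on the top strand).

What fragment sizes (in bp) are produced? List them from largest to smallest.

160, 78 bp

The Xsu52I site (AACGTT) starts at position 156.
Xsu52I cuts after base 5 of each site (before the last base), so after position 160.
Linear molecule, 1 cut → 2 fragments:
  1–160 → 160 bp
  161–238 → 78 bp
Sorted largest to smallest: 160, 78 bp.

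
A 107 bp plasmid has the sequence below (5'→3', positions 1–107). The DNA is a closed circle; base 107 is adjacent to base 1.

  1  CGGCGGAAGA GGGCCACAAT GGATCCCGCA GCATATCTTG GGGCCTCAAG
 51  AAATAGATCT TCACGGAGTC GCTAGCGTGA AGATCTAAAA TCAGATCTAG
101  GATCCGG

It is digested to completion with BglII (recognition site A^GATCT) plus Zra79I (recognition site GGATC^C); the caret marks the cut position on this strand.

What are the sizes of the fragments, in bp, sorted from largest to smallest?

30, 28, 26, 12, 11 bp

BglII sites (AGATCT) start at positions 55, 81, 93.
BglII cuts after the first base of each site, so after positions 55, 81, 93.
Zra79I sites (GGATCC) start at positions 21, 100.
Zra79I cuts after base 5 of each site (before the last base), so after positions 25, 104.
Combined cut positions: 25, 55, 81, 93, 104.
Circular molecule, 5 cuts → 5 fragments:
  26–55 → 30 bp
  56–81 → 26 bp
  82–93 → 12 bp
  94–104 → 11 bp
  105–107 then 1–25 → 3 + 25 = 28 bp
Sorted largest to smallest: 30, 28, 26, 12, 11 bp.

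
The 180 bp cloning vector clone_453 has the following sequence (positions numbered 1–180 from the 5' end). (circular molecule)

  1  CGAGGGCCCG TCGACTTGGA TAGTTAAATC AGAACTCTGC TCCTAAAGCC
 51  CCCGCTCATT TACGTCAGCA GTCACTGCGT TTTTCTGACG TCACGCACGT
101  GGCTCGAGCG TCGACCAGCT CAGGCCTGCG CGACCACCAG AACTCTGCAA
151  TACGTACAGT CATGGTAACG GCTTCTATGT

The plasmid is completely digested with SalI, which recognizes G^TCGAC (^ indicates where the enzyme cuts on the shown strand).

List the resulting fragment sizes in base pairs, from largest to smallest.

100, 80 bp

SalI sites (GTCGAC) start at positions 10, 110.
SalI cuts after the first base of each site, so after positions 10, 110.
Circular molecule, 2 cuts → 2 fragments:
  11–110 → 100 bp
  111–180 then 1–10 → 70 + 10 = 80 bp
Sorted largest to smallest: 100, 80 bp.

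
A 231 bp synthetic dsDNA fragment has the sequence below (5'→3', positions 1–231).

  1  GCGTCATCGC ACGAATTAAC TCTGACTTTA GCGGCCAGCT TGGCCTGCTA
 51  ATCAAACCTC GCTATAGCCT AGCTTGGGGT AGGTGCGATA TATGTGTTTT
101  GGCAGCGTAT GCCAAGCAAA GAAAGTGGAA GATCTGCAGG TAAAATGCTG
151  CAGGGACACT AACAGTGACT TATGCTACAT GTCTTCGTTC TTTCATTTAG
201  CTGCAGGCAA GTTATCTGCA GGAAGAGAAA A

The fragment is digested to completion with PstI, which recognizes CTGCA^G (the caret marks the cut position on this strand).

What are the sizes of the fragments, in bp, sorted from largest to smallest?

PstI sites (CTGCAG) start at positions 134, 148, 201, 216.
PstI cuts after base 5 of each site (before the last base), so after positions 138, 152, 205, 220.
Linear molecule, 4 cuts → 5 fragments:
  1–138 → 138 bp
  139–152 → 14 bp
  153–205 → 53 bp
  206–220 → 15 bp
  221–231 → 11 bp
Sorted largest to smallest: 138, 53, 15, 14, 11 bp.

138, 53, 15, 14, 11 bp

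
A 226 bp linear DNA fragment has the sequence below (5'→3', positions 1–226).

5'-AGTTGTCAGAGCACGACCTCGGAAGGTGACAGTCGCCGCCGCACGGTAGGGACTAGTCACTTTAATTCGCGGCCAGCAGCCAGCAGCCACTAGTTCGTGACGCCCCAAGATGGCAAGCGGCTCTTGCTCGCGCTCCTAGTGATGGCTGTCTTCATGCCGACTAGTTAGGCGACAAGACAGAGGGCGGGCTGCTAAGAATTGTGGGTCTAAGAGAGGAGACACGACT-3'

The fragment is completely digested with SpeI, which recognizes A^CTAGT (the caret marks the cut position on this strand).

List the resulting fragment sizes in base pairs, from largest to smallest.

71, 66, 52, 37 bp

SpeI sites (ACTAGT) start at positions 52, 89, 160.
SpeI cuts after the first base of each site, so after positions 52, 89, 160.
Linear molecule, 3 cuts → 4 fragments:
  1–52 → 52 bp
  53–89 → 37 bp
  90–160 → 71 bp
  161–226 → 66 bp
Sorted largest to smallest: 71, 66, 52, 37 bp.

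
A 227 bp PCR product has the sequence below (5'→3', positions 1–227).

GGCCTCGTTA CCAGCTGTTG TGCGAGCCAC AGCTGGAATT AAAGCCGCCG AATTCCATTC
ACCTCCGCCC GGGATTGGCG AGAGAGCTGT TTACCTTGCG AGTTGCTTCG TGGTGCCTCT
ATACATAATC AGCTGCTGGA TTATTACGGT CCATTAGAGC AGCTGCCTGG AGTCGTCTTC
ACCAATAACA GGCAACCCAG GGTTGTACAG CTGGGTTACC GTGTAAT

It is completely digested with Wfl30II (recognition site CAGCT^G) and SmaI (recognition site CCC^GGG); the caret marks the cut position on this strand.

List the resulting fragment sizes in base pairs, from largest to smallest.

64, 48, 36, 30, 18, 16, 15 bp

Wfl30II sites (CAGCTG) start at positions 12, 30, 130, 160, 208.
Wfl30II cuts after base 5 of each site (before the last base), so after positions 16, 34, 134, 164, 212.
The SmaI site (CCCGGG) starts at position 68.
SmaI cuts after base 3 of each site, so after position 70.
Combined cut positions: 16, 34, 70, 134, 164, 212.
Linear molecule, 6 cuts → 7 fragments:
  1–16 → 16 bp
  17–34 → 18 bp
  35–70 → 36 bp
  71–134 → 64 bp
  135–164 → 30 bp
  165–212 → 48 bp
  213–227 → 15 bp
Sorted largest to smallest: 64, 48, 36, 30, 18, 16, 15 bp.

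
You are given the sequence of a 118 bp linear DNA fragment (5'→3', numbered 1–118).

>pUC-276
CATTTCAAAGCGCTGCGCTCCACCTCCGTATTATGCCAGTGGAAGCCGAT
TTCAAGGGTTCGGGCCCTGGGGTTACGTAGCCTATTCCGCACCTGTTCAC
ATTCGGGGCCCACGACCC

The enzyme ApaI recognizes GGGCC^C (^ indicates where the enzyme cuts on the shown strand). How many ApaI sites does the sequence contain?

2

GGGCCC occurs starting at positions 62, 106.
ApaI cuts at 2 sites.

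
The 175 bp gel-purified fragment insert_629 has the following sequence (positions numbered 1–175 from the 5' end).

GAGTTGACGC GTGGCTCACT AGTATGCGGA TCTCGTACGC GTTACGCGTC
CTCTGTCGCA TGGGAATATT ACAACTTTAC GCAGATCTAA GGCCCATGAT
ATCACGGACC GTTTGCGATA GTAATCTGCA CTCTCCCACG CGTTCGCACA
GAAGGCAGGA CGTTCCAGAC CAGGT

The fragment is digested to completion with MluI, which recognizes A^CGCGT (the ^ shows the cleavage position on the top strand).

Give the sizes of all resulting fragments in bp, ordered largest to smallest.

MluI sites (ACGCGT) start at positions 7, 37, 44, 138.
MluI cuts after the first base of each site, so after positions 7, 37, 44, 138.
Linear molecule, 4 cuts → 5 fragments:
  1–7 → 7 bp
  8–37 → 30 bp
  38–44 → 7 bp
  45–138 → 94 bp
  139–175 → 37 bp
Sorted largest to smallest: 94, 37, 30, 7, 7 bp.

94, 37, 30, 7, 7 bp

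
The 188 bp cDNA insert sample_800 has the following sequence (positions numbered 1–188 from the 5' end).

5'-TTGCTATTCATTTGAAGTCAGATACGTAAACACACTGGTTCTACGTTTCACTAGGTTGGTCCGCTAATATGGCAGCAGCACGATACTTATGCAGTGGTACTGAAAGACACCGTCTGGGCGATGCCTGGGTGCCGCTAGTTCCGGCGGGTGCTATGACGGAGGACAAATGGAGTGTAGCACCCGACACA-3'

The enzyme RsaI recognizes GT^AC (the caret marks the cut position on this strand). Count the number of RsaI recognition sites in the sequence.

GTAC occurs starting at position 97.
RsaI cuts at 1 site.

1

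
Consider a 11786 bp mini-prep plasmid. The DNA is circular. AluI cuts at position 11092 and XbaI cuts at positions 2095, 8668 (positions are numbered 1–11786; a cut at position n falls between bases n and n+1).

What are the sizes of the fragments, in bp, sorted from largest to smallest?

6573, 2789, 2424 bp

Combined cut positions (sorted): 2095, 8668, 11092.
Circular molecule, 3 cuts → 3 fragments:
  8668 − 2095 = 6573 bp
  11092 − 8668 = 2424 bp
  wrap: 11786 − 11092 + 2095 = 2789 bp
Sorted largest to smallest: 6573, 2789, 2424 bp.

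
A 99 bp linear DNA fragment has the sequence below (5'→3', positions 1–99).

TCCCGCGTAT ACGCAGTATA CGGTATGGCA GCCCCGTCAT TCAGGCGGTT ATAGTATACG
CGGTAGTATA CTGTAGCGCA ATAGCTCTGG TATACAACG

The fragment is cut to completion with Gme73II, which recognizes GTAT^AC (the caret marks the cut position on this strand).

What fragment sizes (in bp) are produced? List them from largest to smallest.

Gme73II sites (GTATAC) start at positions 7, 16, 54, 66, 90.
Gme73II cuts after base 4 of each site, so after positions 10, 19, 57, 69, 93.
Linear molecule, 5 cuts → 6 fragments:
  1–10 → 10 bp
  11–19 → 9 bp
  20–57 → 38 bp
  58–69 → 12 bp
  70–93 → 24 bp
  94–99 → 6 bp
Sorted largest to smallest: 38, 24, 12, 10, 9, 6 bp.

38, 24, 12, 10, 9, 6 bp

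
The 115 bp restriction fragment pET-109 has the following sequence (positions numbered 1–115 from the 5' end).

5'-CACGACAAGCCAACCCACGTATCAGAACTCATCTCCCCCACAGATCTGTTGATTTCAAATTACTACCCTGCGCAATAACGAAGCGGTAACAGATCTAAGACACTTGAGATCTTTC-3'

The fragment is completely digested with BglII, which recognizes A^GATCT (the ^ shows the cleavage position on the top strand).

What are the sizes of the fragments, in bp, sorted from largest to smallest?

BglII sites (AGATCT) start at positions 42, 91, 107.
BglII cuts after the first base of each site, so after positions 42, 91, 107.
Linear molecule, 3 cuts → 4 fragments:
  1–42 → 42 bp
  43–91 → 49 bp
  92–107 → 16 bp
  108–115 → 8 bp
Sorted largest to smallest: 49, 42, 16, 8 bp.

49, 42, 16, 8 bp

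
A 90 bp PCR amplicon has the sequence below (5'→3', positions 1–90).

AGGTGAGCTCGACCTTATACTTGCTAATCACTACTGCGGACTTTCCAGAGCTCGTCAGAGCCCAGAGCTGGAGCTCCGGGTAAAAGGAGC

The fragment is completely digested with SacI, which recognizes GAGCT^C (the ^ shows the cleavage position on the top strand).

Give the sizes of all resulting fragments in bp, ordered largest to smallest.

SacI sites (GAGCTC) start at positions 5, 48, 71.
SacI cuts after base 5 of each site (before the last base), so after positions 9, 52, 75.
Linear molecule, 3 cuts → 4 fragments:
  1–9 → 9 bp
  10–52 → 43 bp
  53–75 → 23 bp
  76–90 → 15 bp
Sorted largest to smallest: 43, 23, 15, 9 bp.

43, 23, 15, 9 bp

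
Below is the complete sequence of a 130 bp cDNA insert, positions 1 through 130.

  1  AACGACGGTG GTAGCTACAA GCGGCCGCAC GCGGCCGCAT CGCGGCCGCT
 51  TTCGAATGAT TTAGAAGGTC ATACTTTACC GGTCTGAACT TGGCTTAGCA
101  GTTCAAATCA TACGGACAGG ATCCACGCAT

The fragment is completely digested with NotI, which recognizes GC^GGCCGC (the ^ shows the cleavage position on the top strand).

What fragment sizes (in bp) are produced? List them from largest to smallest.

87, 22, 11, 10 bp

NotI sites (GCGGCCGC) start at positions 21, 31, 42.
NotI cuts after base 2 of each site, so after positions 22, 32, 43.
Linear molecule, 3 cuts → 4 fragments:
  1–22 → 22 bp
  23–32 → 10 bp
  33–43 → 11 bp
  44–130 → 87 bp
Sorted largest to smallest: 87, 22, 11, 10 bp.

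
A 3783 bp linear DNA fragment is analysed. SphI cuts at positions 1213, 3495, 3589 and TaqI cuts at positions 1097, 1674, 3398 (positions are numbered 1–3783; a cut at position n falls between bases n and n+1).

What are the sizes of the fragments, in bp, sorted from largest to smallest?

1724, 1097, 461, 194, 116, 97, 94 bp

Combined cut positions (sorted): 1097, 1213, 1674, 3398, 3495, 3589.
Linear molecule, 6 cuts → 7 fragments:
  1097 − 0 = 1097 bp
  1213 − 1097 = 116 bp
  1674 − 1213 = 461 bp
  3398 − 1674 = 1724 bp
  3495 − 3398 = 97 bp
  3589 − 3495 = 94 bp
  3783 − 3589 = 194 bp
Sorted largest to smallest: 1724, 1097, 461, 194, 116, 97, 94 bp.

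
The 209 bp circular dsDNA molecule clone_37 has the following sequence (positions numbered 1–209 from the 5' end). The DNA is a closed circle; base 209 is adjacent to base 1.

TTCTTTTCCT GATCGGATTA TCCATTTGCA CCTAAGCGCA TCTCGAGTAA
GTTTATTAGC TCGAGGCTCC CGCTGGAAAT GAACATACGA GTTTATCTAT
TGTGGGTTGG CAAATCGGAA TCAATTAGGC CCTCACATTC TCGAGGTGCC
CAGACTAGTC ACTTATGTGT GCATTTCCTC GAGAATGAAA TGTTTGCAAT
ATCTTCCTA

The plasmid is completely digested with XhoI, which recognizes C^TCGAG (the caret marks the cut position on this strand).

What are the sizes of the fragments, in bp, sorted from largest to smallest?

XhoI sites (CTCGAG) start at positions 42, 60, 140, 178.
XhoI cuts after the first base of each site, so after positions 42, 60, 140, 178.
Circular molecule, 4 cuts → 4 fragments:
  43–60 → 18 bp
  61–140 → 80 bp
  141–178 → 38 bp
  179–209 then 1–42 → 31 + 42 = 73 bp
Sorted largest to smallest: 80, 73, 38, 18 bp.

80, 73, 38, 18 bp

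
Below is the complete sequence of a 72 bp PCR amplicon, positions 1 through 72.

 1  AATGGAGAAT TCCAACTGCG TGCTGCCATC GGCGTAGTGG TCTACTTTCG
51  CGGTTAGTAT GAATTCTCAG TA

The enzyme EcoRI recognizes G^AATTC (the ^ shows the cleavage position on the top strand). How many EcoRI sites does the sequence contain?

GAATTC occurs starting at positions 7, 61.
EcoRI cuts at 2 sites.

2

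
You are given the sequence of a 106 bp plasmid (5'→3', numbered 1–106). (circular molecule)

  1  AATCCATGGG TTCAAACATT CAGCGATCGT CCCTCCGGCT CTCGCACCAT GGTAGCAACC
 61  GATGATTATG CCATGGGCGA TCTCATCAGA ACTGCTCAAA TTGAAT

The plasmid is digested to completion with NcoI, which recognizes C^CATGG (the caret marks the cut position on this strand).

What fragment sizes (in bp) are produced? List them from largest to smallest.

43, 39, 24 bp

NcoI sites (CCATGG) start at positions 4, 47, 71.
NcoI cuts after the first base of each site, so after positions 4, 47, 71.
Circular molecule, 3 cuts → 3 fragments:
  5–47 → 43 bp
  48–71 → 24 bp
  72–106 then 1–4 → 35 + 4 = 39 bp
Sorted largest to smallest: 43, 39, 24 bp.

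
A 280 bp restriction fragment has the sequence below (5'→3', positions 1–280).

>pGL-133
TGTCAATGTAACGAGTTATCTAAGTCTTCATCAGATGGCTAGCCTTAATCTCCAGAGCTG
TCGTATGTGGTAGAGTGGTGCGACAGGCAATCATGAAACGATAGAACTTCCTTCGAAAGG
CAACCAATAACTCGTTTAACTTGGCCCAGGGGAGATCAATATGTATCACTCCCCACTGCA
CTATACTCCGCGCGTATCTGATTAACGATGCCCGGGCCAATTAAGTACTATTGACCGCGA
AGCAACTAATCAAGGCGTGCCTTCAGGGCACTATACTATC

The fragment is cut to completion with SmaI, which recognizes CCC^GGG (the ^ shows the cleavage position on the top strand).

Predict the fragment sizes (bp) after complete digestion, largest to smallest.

213, 67 bp

The SmaI site (CCCGGG) starts at position 211.
SmaI cuts after base 3 of each site, so after position 213.
Linear molecule, 1 cut → 2 fragments:
  1–213 → 213 bp
  214–280 → 67 bp
Sorted largest to smallest: 213, 67 bp.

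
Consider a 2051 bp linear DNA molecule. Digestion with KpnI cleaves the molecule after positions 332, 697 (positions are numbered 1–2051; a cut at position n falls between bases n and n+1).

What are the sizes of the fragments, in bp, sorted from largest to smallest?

1354, 365, 332 bp

Linear molecule, 2 cuts → 3 fragments:
  332 − 0 = 332 bp
  697 − 332 = 365 bp
  2051 − 697 = 1354 bp
Sorted largest to smallest: 1354, 365, 332 bp.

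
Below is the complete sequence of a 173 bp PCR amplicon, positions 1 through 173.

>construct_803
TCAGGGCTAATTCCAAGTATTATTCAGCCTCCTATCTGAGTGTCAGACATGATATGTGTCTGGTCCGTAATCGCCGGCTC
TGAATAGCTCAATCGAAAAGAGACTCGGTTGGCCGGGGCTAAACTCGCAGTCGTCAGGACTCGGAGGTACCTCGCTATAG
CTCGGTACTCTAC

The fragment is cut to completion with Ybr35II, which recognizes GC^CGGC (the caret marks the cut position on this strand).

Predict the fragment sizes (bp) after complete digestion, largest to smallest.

99, 74 bp

The Ybr35II site (GCCGGC) starts at position 73.
Ybr35II cuts after base 2 of each site, so after position 74.
Linear molecule, 1 cut → 2 fragments:
  1–74 → 74 bp
  75–173 → 99 bp
Sorted largest to smallest: 99, 74 bp.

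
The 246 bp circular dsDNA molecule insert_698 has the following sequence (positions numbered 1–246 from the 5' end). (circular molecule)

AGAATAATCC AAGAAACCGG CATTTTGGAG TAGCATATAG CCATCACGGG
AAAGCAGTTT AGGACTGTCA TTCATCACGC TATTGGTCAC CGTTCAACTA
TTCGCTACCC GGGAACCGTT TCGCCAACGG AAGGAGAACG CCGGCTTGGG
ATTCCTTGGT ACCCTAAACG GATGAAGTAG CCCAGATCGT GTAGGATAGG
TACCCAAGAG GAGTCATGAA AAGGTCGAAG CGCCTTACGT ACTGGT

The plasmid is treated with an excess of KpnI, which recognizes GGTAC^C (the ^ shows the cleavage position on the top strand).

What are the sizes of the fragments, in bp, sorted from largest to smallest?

205, 41 bp

KpnI sites (GGTACC) start at positions 158, 199.
KpnI cuts after base 5 of each site (before the last base), so after positions 162, 203.
Circular molecule, 2 cuts → 2 fragments:
  163–203 → 41 bp
  204–246 then 1–162 → 43 + 162 = 205 bp
Sorted largest to smallest: 205, 41 bp.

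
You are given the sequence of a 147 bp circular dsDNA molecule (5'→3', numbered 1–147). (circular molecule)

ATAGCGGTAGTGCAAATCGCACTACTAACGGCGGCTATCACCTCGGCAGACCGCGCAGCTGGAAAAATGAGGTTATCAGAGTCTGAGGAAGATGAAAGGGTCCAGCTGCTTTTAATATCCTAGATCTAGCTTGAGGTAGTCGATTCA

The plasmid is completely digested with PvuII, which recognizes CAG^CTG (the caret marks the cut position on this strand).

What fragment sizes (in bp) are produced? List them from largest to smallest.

PvuII sites (CAGCTG) start at positions 56, 103.
PvuII cuts after base 3 of each site, so after positions 58, 105.
Circular molecule, 2 cuts → 2 fragments:
  59–105 → 47 bp
  106–147 then 1–58 → 42 + 58 = 100 bp
Sorted largest to smallest: 100, 47 bp.

100, 47 bp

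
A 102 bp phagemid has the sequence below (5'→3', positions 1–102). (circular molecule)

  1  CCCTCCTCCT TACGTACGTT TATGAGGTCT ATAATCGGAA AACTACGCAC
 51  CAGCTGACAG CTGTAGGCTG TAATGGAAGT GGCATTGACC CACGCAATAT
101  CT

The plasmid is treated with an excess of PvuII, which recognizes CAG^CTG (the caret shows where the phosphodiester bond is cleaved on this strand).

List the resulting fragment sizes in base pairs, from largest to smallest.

95, 7 bp

PvuII sites (CAGCTG) start at positions 51, 58.
PvuII cuts after base 3 of each site, so after positions 53, 60.
Circular molecule, 2 cuts → 2 fragments:
  54–60 → 7 bp
  61–102 then 1–53 → 42 + 53 = 95 bp
Sorted largest to smallest: 95, 7 bp.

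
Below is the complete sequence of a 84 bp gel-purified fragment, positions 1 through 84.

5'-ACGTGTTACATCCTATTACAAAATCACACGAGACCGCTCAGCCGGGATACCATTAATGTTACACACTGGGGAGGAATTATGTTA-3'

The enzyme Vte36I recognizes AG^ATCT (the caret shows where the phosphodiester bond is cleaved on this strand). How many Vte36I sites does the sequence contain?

No occurrence of AGATCT is present in the sequence.
Vte36I does not cut: 0 sites.

0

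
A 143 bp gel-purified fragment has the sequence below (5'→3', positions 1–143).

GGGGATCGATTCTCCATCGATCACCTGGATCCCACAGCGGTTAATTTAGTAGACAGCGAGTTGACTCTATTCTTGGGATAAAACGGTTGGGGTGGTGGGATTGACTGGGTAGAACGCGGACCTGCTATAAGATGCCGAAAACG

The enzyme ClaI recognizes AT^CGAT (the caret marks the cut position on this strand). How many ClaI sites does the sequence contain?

ATCGAT occurs starting at positions 5, 16.
ClaI cuts at 2 sites.

2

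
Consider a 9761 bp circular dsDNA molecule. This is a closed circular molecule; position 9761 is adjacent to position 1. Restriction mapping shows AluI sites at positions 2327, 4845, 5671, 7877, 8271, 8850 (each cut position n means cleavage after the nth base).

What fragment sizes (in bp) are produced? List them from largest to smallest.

3238, 2518, 2206, 826, 579, 394 bp

Circular molecule, 6 cuts → 6 fragments:
  4845 − 2327 = 2518 bp
  5671 − 4845 = 826 bp
  7877 − 5671 = 2206 bp
  8271 − 7877 = 394 bp
  8850 − 8271 = 579 bp
  wrap: 9761 − 8850 + 2327 = 3238 bp
Sorted largest to smallest: 3238, 2518, 2206, 826, 579, 394 bp.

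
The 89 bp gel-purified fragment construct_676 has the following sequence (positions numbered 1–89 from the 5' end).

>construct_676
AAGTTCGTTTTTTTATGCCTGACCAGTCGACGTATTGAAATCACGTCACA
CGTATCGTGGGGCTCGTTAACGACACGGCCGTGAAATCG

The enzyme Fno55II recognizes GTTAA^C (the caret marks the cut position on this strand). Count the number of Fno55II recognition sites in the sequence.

GTTAAC occurs starting at position 66.
Fno55II cuts at 1 site.

1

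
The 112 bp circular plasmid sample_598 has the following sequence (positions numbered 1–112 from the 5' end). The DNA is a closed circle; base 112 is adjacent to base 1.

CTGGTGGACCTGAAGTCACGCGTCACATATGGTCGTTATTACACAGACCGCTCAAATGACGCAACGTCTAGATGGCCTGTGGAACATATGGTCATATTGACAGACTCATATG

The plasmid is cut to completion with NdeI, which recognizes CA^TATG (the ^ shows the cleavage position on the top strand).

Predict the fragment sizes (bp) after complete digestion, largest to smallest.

NdeI sites (CATATG) start at positions 26, 85, 107.
NdeI cuts after base 2 of each site, so after positions 27, 86, 108.
Circular molecule, 3 cuts → 3 fragments:
  28–86 → 59 bp
  87–108 → 22 bp
  109–112 then 1–27 → 4 + 27 = 31 bp
Sorted largest to smallest: 59, 31, 22 bp.

59, 31, 22 bp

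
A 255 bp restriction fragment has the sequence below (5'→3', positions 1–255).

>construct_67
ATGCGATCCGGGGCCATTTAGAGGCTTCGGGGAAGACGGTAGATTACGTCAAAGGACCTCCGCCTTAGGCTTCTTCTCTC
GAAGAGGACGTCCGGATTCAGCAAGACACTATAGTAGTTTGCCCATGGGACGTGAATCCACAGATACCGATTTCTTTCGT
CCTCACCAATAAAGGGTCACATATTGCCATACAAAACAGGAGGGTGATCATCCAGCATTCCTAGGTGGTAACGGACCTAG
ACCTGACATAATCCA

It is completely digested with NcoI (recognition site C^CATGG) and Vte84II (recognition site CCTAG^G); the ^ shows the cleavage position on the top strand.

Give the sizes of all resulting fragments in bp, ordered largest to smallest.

123, 101, 31 bp

The NcoI site (CCATGG) starts at position 123.
NcoI cuts after the first base of each site, so after position 123.
The Vte84II site (CCTAGG) starts at position 220.
Vte84II cuts after base 5 of each site (before the last base), so after position 224.
Combined cut positions: 123, 224.
Linear molecule, 2 cuts → 3 fragments:
  1–123 → 123 bp
  124–224 → 101 bp
  225–255 → 31 bp
Sorted largest to smallest: 123, 101, 31 bp.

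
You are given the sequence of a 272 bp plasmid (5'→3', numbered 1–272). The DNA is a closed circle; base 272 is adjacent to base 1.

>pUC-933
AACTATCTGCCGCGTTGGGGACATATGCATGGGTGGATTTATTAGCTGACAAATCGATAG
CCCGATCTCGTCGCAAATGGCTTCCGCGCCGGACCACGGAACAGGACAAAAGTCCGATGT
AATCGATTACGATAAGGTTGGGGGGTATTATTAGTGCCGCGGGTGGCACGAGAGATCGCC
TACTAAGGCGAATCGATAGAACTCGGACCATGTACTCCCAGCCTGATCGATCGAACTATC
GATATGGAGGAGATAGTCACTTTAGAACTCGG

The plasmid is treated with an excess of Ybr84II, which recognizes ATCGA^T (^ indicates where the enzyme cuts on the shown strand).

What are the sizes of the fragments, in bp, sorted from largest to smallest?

87, 70, 69, 34, 12 bp

Ybr84II sites (ATCGAT) start at positions 53, 122, 192, 226, 238.
Ybr84II cuts after base 5 of each site (before the last base), so after positions 57, 126, 196, 230, 242.
Circular molecule, 5 cuts → 5 fragments:
  58–126 → 69 bp
  127–196 → 70 bp
  197–230 → 34 bp
  231–242 → 12 bp
  243–272 then 1–57 → 30 + 57 = 87 bp
Sorted largest to smallest: 87, 70, 69, 34, 12 bp.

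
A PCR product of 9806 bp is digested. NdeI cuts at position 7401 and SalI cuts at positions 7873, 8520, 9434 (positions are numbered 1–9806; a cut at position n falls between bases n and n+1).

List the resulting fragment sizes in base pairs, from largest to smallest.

Combined cut positions (sorted): 7401, 7873, 8520, 9434.
Linear molecule, 4 cuts → 5 fragments:
  7401 − 0 = 7401 bp
  7873 − 7401 = 472 bp
  8520 − 7873 = 647 bp
  9434 − 8520 = 914 bp
  9806 − 9434 = 372 bp
Sorted largest to smallest: 7401, 914, 647, 472, 372 bp.

7401, 914, 647, 472, 372 bp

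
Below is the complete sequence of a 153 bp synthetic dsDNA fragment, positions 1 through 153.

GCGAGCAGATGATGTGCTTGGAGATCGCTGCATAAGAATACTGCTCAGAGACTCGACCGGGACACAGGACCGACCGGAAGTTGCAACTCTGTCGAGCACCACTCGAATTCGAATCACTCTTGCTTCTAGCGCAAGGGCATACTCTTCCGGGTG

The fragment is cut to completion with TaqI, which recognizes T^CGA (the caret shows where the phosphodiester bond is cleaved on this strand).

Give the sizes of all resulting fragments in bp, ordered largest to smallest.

TaqI sites (TCGA) start at positions 53, 92, 103, 109.
TaqI cuts after the first base of each site, so after positions 53, 92, 103, 109.
Linear molecule, 4 cuts → 5 fragments:
  1–53 → 53 bp
  54–92 → 39 bp
  93–103 → 11 bp
  104–109 → 6 bp
  110–153 → 44 bp
Sorted largest to smallest: 53, 44, 39, 11, 6 bp.

53, 44, 39, 11, 6 bp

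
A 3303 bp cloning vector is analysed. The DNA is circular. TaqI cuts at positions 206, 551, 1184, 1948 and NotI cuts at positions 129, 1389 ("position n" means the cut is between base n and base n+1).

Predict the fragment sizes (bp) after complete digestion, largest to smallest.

Combined cut positions (sorted): 129, 206, 551, 1184, 1389, 1948.
Circular molecule, 6 cuts → 6 fragments:
  206 − 129 = 77 bp
  551 − 206 = 345 bp
  1184 − 551 = 633 bp
  1389 − 1184 = 205 bp
  1948 − 1389 = 559 bp
  wrap: 3303 − 1948 + 129 = 1484 bp
Sorted largest to smallest: 1484, 633, 559, 345, 205, 77 bp.

1484, 633, 559, 345, 205, 77 bp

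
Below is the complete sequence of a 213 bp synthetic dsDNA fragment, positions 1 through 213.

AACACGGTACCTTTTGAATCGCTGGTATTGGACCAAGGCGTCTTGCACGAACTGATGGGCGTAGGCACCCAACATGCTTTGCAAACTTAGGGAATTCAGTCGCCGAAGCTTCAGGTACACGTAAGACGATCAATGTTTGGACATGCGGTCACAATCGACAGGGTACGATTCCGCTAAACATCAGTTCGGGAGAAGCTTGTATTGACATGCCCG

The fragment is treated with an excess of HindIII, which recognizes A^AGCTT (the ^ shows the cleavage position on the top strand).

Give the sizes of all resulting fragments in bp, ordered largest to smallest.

106, 87, 20 bp

HindIII sites (AAGCTT) start at positions 106, 193.
HindIII cuts after the first base of each site, so after positions 106, 193.
Linear molecule, 2 cuts → 3 fragments:
  1–106 → 106 bp
  107–193 → 87 bp
  194–213 → 20 bp
Sorted largest to smallest: 106, 87, 20 bp.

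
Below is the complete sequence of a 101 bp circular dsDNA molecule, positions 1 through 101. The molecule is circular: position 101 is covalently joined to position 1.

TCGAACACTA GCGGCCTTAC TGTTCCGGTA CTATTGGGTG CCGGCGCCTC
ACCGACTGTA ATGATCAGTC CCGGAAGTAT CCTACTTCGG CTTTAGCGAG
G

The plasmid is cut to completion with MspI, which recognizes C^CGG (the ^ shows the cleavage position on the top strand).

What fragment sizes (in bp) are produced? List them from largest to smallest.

MspI sites (CCGG) start at positions 25, 41, 71.
MspI cuts after the first base of each site, so after positions 25, 41, 71.
Circular molecule, 3 cuts → 3 fragments:
  26–41 → 16 bp
  42–71 → 30 bp
  72–101 then 1–25 → 30 + 25 = 55 bp
Sorted largest to smallest: 55, 30, 16 bp.

55, 30, 16 bp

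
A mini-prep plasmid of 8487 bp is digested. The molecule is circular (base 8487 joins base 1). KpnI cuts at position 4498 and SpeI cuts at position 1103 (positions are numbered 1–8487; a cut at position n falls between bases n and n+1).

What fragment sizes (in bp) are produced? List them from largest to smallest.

5092, 3395 bp

Combined cut positions (sorted): 1103, 4498.
Circular molecule, 2 cuts → 2 fragments:
  4498 − 1103 = 3395 bp
  wrap: 8487 − 4498 + 1103 = 5092 bp
Sorted largest to smallest: 5092, 3395 bp.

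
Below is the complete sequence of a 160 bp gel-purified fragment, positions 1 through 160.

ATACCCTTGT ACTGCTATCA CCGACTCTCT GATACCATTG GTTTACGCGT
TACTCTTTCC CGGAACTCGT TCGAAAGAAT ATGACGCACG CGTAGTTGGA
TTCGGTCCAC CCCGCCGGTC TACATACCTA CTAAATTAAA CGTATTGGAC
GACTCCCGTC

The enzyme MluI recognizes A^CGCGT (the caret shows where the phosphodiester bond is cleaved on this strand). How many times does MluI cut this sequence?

ACGCGT occurs starting at positions 45, 88.
MluI cuts at 2 sites.

2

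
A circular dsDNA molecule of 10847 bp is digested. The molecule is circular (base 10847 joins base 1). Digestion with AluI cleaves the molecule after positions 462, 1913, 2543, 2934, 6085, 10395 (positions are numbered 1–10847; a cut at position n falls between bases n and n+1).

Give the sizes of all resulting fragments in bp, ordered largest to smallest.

4310, 3151, 1451, 914, 630, 391 bp

Circular molecule, 6 cuts → 6 fragments:
  1913 − 462 = 1451 bp
  2543 − 1913 = 630 bp
  2934 − 2543 = 391 bp
  6085 − 2934 = 3151 bp
  10395 − 6085 = 4310 bp
  wrap: 10847 − 10395 + 462 = 914 bp
Sorted largest to smallest: 4310, 3151, 1451, 914, 630, 391 bp.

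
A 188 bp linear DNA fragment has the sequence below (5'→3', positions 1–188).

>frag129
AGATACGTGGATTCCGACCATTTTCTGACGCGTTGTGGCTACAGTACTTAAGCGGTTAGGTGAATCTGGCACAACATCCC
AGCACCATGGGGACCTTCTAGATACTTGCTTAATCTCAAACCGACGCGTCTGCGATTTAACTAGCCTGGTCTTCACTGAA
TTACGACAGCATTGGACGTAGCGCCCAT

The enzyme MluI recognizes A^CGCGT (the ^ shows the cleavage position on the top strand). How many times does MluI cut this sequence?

2

ACGCGT occurs starting at positions 28, 124.
MluI cuts at 2 sites.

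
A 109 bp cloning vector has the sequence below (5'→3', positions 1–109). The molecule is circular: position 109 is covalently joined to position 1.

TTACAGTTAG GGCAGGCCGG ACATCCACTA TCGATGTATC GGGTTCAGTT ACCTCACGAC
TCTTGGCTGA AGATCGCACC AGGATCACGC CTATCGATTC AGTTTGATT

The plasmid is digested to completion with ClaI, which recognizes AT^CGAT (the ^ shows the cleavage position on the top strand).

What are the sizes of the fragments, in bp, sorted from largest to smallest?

ClaI sites (ATCGAT) start at positions 30, 93.
ClaI cuts after base 2 of each site, so after positions 31, 94.
Circular molecule, 2 cuts → 2 fragments:
  32–94 → 63 bp
  95–109 then 1–31 → 15 + 31 = 46 bp
Sorted largest to smallest: 63, 46 bp.

63, 46 bp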